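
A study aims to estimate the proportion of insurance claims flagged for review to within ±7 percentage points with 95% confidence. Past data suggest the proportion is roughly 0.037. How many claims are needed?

n = 28

For a proportion with margin E = 0.07 at 95% confidence, z = 1.960.
n = p̂(1−p̂)(z/E)² = 0.037 × 0.963 × (1.960/0.07)² = 27.93
Round up: n = 28.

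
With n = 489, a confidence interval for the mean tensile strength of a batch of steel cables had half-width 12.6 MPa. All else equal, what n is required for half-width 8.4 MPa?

Margin of error scales as 1/√n, so n₂ = n₁·(E₁/E₂)².
n₂ = 489 × (12.6/8.4)² = 489 × 2.25 = 1100.25
Round up: n₂ = 1101.

n = 1101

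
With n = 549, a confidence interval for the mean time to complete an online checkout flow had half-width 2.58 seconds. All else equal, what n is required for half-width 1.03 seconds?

Margin of error scales as 1/√n, so n₂ = n₁·(E₁/E₂)².
n₂ = 549 × (2.58/1.03)² = 549 × 6.274 = 3444.43
Round up: n₂ = 3445.

3445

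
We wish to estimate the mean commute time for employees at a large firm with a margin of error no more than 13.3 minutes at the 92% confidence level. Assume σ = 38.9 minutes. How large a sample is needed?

27

For a mean, the margin of error is E = z·σ/√n, so n = (zσ/E)².
At 92% confidence, z = 1.751.
n = (1.751 × 38.9 / 13.3)² = 26.23
Round up: n = 27.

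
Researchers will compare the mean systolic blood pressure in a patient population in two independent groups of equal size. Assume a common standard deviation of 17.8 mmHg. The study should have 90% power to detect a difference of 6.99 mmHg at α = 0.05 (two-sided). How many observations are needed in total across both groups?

274 total

For two equal groups, n per group = 2·((z_{α/2} + z_β)·σ/δ)².
z_{α/2} = 1.960; z_β = 1.282 (power 90%).
n = 2 × (3.242 × 17.8 / 6.99)² = 2 × 68.16 = 136.32
Round up: n = 137 per group.
Total across both groups: 2 × 137 = 274.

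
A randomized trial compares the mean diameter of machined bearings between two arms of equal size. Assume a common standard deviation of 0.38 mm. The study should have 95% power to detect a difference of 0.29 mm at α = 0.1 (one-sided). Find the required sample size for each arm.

30 per group

For two equal groups, n per group = 2·((z_α + z_β)·σ/δ)².
z_α = 1.282; z_β = 1.645 (power 95%).
n = 2 × (2.927 × 0.38 / 0.29)² = 2 × 14.71 = 29.42
Round up: n = 30 per group.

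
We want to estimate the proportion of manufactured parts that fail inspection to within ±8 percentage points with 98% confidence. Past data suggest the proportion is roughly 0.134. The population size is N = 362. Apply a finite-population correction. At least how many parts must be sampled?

78

For a proportion with margin E = 0.08 at 98% confidence, z = 2.326.
n = p̂(1−p̂)(z/E)² = 0.134 × 0.866 × (2.326/0.08)² = 98.10 — call this n₀.
Finite-population correction with N = 362: n = n₀ / (1 + (n₀−1)/N) = 98.10 / 1.268 = 77.37
Round up: n = 78.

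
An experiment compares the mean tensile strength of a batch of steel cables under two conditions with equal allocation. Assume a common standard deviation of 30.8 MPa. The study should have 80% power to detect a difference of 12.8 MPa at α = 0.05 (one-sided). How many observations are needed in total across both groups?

144 total

For two equal groups, n per group = 2·((z_α + z_β)·σ/δ)².
z_α = 1.645; z_β = 0.842 (power 80%).
n = 2 × (2.487 × 30.8 / 12.8)² = 2 × 35.81 = 71.62
Round up: n = 72 per group.
Total across both groups: 2 × 72 = 144.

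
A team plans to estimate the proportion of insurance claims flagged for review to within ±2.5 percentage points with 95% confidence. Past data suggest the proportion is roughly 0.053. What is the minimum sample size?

For a proportion with margin E = 0.025 at 95% confidence, z = 1.960.
n = p̂(1−p̂)(z/E)² = 0.053 × 0.947 × (1.960/0.025)² = 308.50
Round up: n = 309.

309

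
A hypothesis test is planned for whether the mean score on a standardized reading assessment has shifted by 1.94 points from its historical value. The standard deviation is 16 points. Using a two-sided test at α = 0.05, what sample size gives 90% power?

For a one-sample z-test, n = ((z_{α/2} + z_β)·σ/δ)².
z_{α/2} = 1.960 (two-sided α = 0.05); z_β = 1.282 (power 90% → β = 0.1).
n = (3.242 × 16 / 1.94)² = 714.93
Round up: n = 715.

715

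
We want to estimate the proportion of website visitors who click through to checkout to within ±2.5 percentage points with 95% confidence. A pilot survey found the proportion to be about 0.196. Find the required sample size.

n = 969

For a proportion with margin E = 0.025 at 95% confidence, z = 1.960.
n = p̂(1−p̂)(z/E)² = 0.196 × 0.804 × (1.960/0.025)² = 968.60
Round up: n = 969.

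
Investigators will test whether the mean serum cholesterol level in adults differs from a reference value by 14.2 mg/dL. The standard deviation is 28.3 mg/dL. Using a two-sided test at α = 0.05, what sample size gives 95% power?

52

For a one-sample z-test, n = ((z_{α/2} + z_β)·σ/δ)².
z_{α/2} = 1.960 (two-sided α = 0.05); z_β = 1.645 (power 95% → β = 0.05).
n = (3.605 × 28.3 / 14.2)² = 51.62
Round up: n = 52.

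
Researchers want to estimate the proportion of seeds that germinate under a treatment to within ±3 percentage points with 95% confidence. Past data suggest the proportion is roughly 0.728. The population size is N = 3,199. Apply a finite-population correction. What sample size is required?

For a proportion with margin E = 0.03 at 95% confidence, z = 1.960.
n = p̂(1−p̂)(z/E)² = 0.728 × 0.272 × (1.960/0.03)² = 845.22 — call this n₀.
Finite-population correction with N = 3,199: n = n₀ / (1 + (n₀−1)/N) = 845.22 / 1.264 = 668.69
Round up: n = 669.

n = 669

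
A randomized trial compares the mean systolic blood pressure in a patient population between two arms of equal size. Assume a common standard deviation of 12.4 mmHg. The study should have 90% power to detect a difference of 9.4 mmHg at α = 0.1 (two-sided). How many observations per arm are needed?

30 per group

For two equal groups, n per group = 2·((z_{α/2} + z_β)·σ/δ)².
z_{α/2} = 1.645; z_β = 1.282 (power 90%).
n = 2 × (2.927 × 12.4 / 9.4)² = 2 × 14.91 = 29.82
Round up: n = 30 per group.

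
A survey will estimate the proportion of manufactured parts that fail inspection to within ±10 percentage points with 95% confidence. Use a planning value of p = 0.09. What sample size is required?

32

For a proportion with margin E = 0.1 at 95% confidence, z = 1.960.
n = p̂(1−p̂)(z/E)² = 0.09 × 0.91 × (1.960/0.1)² = 31.46
Round up: n = 32.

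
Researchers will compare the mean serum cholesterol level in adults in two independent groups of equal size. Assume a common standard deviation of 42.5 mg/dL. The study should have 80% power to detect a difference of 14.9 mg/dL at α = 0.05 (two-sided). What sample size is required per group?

For two equal groups, n per group = 2·((z_{α/2} + z_β)·σ/δ)².
z_{α/2} = 1.960; z_β = 0.842 (power 80%).
n = 2 × (2.802 × 42.5 / 14.9)² = 2 × 63.88 = 127.76
Round up: n = 128 per group.

128 per group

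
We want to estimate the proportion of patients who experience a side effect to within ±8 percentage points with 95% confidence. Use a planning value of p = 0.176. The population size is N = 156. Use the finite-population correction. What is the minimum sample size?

n = 57

For a proportion with margin E = 0.08 at 95% confidence, z = 1.960.
n = p̂(1−p̂)(z/E)² = 0.176 × 0.824 × (1.960/0.08)² = 87.05 — call this n₀.
Finite-population correction with N = 156: n = n₀ / (1 + (n₀−1)/N) = 87.05 / 1.552 = 56.09
Round up: n = 57.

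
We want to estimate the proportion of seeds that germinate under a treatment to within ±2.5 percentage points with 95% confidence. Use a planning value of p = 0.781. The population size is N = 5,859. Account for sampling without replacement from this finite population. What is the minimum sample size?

892

For a proportion with margin E = 0.025 at 95% confidence, z = 1.960.
n = p̂(1−p̂)(z/E)² = 0.781 × 0.219 × (1.960/0.025)² = 1051.30 — call this n₀.
Finite-population correction with N = 5,859: n = n₀ / (1 + (n₀−1)/N) = 1051.30 / 1.179 = 891.69
Round up: n = 892.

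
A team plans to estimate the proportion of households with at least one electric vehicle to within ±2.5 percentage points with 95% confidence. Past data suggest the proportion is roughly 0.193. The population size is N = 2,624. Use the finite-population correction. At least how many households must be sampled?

n = 702

For a proportion with margin E = 0.025 at 95% confidence, z = 1.960.
n = p̂(1−p̂)(z/E)² = 0.193 × 0.807 × (1.960/0.025)² = 957.33 — call this n₀.
Finite-population correction with N = 2,624: n = n₀ / (1 + (n₀−1)/N) = 957.33 / 1.364 = 701.85
Round up: n = 702.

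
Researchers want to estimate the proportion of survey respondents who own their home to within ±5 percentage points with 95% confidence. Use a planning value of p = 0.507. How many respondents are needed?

385

For a proportion with margin E = 0.05 at 95% confidence, z = 1.960.
n = p̂(1−p̂)(z/E)² = 0.507 × 0.493 × (1.960/0.05)² = 384.08
Round up: n = 385.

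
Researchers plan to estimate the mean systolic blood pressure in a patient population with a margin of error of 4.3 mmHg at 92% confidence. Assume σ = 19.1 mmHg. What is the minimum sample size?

For a mean, the margin of error is E = z·σ/√n, so n = (zσ/E)².
At 92% confidence, z = 1.751.
n = (1.751 × 19.1 / 4.3)² = 60.49
Round up: n = 61.

61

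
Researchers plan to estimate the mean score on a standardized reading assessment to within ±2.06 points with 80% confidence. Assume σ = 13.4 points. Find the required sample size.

For a mean, the margin of error is E = z·σ/√n, so n = (zσ/E)².
At 80% confidence, z = 1.282.
n = (1.282 × 13.4 / 2.06)² = 69.54
Round up: n = 70.

70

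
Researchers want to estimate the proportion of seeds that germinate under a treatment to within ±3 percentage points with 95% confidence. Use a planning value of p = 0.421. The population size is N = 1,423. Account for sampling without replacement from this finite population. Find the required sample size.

n = 602

For a proportion with margin E = 0.03 at 95% confidence, z = 1.960.
n = p̂(1−p̂)(z/E)² = 0.421 × 0.579 × (1.960/0.03)² = 1040.47 — call this n₀.
Finite-population correction with N = 1,423: n = n₀ / (1 + (n₀−1)/N) = 1040.47 / 1.73 = 601.43
Round up: n = 602.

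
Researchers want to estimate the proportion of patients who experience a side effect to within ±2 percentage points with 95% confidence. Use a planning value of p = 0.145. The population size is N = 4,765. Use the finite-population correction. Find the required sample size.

For a proportion with margin E = 0.02 at 95% confidence, z = 1.960.
n = p̂(1−p̂)(z/E)² = 0.145 × 0.855 × (1.960/0.02)² = 1190.66 — call this n₀.
Finite-population correction with N = 4,765: n = n₀ / (1 + (n₀−1)/N) = 1190.66 / 1.25 = 952.53
Round up: n = 953.

n = 953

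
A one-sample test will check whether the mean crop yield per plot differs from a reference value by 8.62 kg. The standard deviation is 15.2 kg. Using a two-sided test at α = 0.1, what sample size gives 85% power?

For a one-sample z-test, n = ((z_{α/2} + z_β)·σ/δ)².
z_{α/2} = 1.645 (two-sided α = 0.1); z_β = 1.036 (power 85% → β = 0.15).
n = (2.681 × 15.2 / 8.62)² = 22.35
Round up: n = 23.

23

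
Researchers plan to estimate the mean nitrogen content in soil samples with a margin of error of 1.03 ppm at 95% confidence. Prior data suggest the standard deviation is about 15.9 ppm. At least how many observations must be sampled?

For a mean, the margin of error is E = z·σ/√n, so n = (zσ/E)².
At 95% confidence, z = 1.960.
n = (1.960 × 15.9 / 1.03)² = 915.44
Round up: n = 916.

916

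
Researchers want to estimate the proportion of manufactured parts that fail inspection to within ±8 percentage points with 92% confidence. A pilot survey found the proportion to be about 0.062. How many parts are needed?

28

For a proportion with margin E = 0.08 at 92% confidence, z = 1.751.
n = p̂(1−p̂)(z/E)² = 0.062 × 0.938 × (1.751/0.08)² = 27.86
Round up: n = 28.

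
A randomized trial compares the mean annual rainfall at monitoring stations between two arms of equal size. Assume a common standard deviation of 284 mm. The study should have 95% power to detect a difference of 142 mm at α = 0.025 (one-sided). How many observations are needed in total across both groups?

For two equal groups, n per group = 2·((z_α + z_β)·σ/δ)².
z_α = 1.960; z_β = 1.645 (power 95%).
n = 2 × (3.605 × 284 / 142)² = 2 × 51.98 = 103.96
Round up: n = 104 per group.
Total across both groups: 2 × 104 = 208.

208 total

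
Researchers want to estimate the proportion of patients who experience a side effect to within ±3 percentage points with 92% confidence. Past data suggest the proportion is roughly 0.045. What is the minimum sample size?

For a proportion with margin E = 0.03 at 92% confidence, z = 1.751.
n = p̂(1−p̂)(z/E)² = 0.045 × 0.955 × (1.751/0.03)² = 146.40
Round up: n = 147.

147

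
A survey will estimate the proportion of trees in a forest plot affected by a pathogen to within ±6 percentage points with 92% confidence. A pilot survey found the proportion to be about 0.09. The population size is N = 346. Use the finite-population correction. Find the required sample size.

For a proportion with margin E = 0.06 at 92% confidence, z = 1.751.
n = p̂(1−p̂)(z/E)² = 0.09 × 0.91 × (1.751/0.06)² = 69.75 — call this n₀.
Finite-population correction with N = 346: n = n₀ / (1 + (n₀−1)/N) = 69.75 / 1.199 = 58.17
Round up: n = 59.

n = 59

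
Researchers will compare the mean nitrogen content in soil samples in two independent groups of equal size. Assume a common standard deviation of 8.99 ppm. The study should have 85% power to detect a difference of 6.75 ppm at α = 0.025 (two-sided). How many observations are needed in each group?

39 per group

For two equal groups, n per group = 2·((z_{α/2} + z_β)·σ/δ)².
z_{α/2} = 2.241; z_β = 1.036 (power 85%).
n = 2 × (3.277 × 8.99 / 6.75)² = 2 × 19.05 = 38.10
Round up: n = 39 per group.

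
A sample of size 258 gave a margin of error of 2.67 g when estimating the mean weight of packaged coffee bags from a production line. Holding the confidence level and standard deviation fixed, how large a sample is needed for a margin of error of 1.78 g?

Margin of error scales as 1/√n, so n₂ = n₁·(E₁/E₂)².
n₂ = 258 × (2.67/1.78)² = 258 × 2.25 = 580.50
Round up: n₂ = 581.

n = 581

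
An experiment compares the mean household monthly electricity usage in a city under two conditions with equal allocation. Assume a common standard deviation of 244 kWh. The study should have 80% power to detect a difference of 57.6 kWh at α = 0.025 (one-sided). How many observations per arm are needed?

282 per group

For two equal groups, n per group = 2·((z_α + z_β)·σ/δ)².
z_α = 1.960; z_β = 0.842 (power 80%).
n = 2 × (2.802 × 244 / 57.6)² = 2 × 140.89 = 281.78
Round up: n = 282 per group.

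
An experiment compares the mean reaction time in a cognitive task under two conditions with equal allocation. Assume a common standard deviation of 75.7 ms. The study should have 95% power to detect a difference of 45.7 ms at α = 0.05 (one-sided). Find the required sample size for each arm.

60 per group

For two equal groups, n per group = 2·((z_α + z_β)·σ/δ)².
z_α = 1.645; z_β = 1.645 (power 95%).
n = 2 × (3.290 × 75.7 / 45.7)² = 2 × 29.70 = 59.40
Round up: n = 60 per group.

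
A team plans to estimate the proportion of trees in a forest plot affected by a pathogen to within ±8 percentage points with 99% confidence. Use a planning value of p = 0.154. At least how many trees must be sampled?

For a proportion with margin E = 0.08 at 99% confidence, z = 2.576.
n = p̂(1−p̂)(z/E)² = 0.154 × 0.846 × (2.576/0.08)² = 135.08
Round up: n = 136.

n = 136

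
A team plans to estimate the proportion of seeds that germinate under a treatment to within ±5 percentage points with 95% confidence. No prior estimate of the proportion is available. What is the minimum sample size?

385

For a proportion with margin E = 0.05 at 95% confidence, z = 1.960.
With no prior estimate, use p = 0.5, which maximizes p(1−p) at 0.25.
n = 0.25 × (z/E)² = 0.25 × (1.960/0.05)² = 384.16
Round up: n = 385.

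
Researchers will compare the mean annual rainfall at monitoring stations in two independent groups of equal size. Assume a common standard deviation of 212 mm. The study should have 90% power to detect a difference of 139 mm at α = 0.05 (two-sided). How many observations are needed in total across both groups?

For two equal groups, n per group = 2·((z_{α/2} + z_β)·σ/δ)².
z_{α/2} = 1.960; z_β = 1.282 (power 90%).
n = 2 × (3.242 × 212 / 139)² = 2 × 24.45 = 48.90
Round up: n = 49 per group.
Total across both groups: 2 × 49 = 98.

98 total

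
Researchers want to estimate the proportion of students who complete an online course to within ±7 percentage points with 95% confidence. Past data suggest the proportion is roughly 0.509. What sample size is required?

n = 196

For a proportion with margin E = 0.07 at 95% confidence, z = 1.960.
n = p̂(1−p̂)(z/E)² = 0.509 × 0.491 × (1.960/0.07)² = 195.94
Round up: n = 196.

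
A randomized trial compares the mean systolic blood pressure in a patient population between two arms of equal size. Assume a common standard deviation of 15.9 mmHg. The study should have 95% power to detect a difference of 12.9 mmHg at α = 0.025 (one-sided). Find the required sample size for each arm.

40 per group

For two equal groups, n per group = 2·((z_α + z_β)·σ/δ)².
z_α = 1.960; z_β = 1.645 (power 95%).
n = 2 × (3.605 × 15.9 / 12.9)² = 2 × 19.74 = 39.48
Round up: n = 40 per group.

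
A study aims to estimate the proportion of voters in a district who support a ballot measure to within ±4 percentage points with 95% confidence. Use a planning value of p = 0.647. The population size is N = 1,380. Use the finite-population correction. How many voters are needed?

For a proportion with margin E = 0.04 at 95% confidence, z = 1.960.
n = p̂(1−p̂)(z/E)² = 0.647 × 0.353 × (1.960/0.04)² = 548.37 — call this n₀.
Finite-population correction with N = 1,380: n = n₀ / (1 + (n₀−1)/N) = 548.37 / 1.397 = 392.53
Round up: n = 393.

393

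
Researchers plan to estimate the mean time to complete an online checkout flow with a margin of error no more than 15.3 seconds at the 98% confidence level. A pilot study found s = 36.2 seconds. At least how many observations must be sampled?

31

For a mean, the margin of error is E = z·σ/√n, so n = (zσ/E)².
At 98% confidence, z = 2.326.
n = (2.326 × 36.2 / 15.3)² = 30.29
Round up: n = 31.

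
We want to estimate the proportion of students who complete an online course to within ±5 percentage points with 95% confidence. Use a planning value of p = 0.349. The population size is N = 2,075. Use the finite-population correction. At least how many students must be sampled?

299

For a proportion with margin E = 0.05 at 95% confidence, z = 1.960.
n = p̂(1−p̂)(z/E)² = 0.349 × 0.651 × (1.960/0.05)² = 349.12 — call this n₀.
Finite-population correction with N = 2,075: n = n₀ / (1 + (n₀−1)/N) = 349.12 / 1.168 = 298.90
Round up: n = 299.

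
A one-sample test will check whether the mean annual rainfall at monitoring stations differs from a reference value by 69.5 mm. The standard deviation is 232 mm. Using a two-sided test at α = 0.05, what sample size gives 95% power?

For a one-sample z-test, n = ((z_{α/2} + z_β)·σ/δ)².
z_{α/2} = 1.960 (two-sided α = 0.05); z_β = 1.645 (power 95% → β = 0.05).
n = (3.605 × 232 / 69.5)² = 144.82
Round up: n = 145.

145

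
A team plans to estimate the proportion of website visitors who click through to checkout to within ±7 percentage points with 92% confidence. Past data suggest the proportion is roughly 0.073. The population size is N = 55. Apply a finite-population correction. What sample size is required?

For a proportion with margin E = 0.07 at 92% confidence, z = 1.751.
n = p̂(1−p̂)(z/E)² = 0.073 × 0.927 × (1.751/0.07)² = 42.34 — call this n₀.
Finite-population correction with N = 55: n = n₀ / (1 + (n₀−1)/N) = 42.34 / 1.752 = 24.17
Round up: n = 25.

n = 25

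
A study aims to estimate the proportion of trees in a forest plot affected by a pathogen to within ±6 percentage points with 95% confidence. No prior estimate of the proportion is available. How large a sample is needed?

For a proportion with margin E = 0.06 at 95% confidence, z = 1.960.
With no prior estimate, use p = 0.5, which maximizes p(1−p) at 0.25.
n = 0.25 × (z/E)² = 0.25 × (1.960/0.06)² = 266.78
Round up: n = 267.

267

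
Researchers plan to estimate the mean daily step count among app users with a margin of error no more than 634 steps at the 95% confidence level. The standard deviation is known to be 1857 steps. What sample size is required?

33

For a mean, the margin of error is E = z·σ/√n, so n = (zσ/E)².
At 95% confidence, z = 1.960.
n = (1.960 × 1857 / 634)² = 32.96
Round up: n = 33.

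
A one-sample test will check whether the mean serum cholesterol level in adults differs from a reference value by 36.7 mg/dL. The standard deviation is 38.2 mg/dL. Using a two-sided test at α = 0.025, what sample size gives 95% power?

For a one-sample z-test, n = ((z_{α/2} + z_β)·σ/δ)².
z_{α/2} = 2.241 (two-sided α = 0.025); z_β = 1.645 (power 95% → β = 0.05).
n = (3.886 × 38.2 / 36.7)² = 16.36
Round up: n = 17.

17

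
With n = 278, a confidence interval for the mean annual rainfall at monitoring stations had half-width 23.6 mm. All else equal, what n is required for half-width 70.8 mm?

31

Margin of error scales as 1/√n, so n₂ = n₁·(E₁/E₂)².
n₂ = 278 × (23.6/70.8)² = 278 × 0.1111 = 30.89
Round up: n₂ = 31.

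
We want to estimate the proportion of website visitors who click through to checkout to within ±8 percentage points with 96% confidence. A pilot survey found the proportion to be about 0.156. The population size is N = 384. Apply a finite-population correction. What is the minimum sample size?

71

For a proportion with margin E = 0.08 at 96% confidence, z = 2.054.
n = p̂(1−p̂)(z/E)² = 0.156 × 0.844 × (2.054/0.08)² = 86.79 — call this n₀.
Finite-population correction with N = 384: n = n₀ / (1 + (n₀−1)/N) = 86.79 / 1.223 = 70.96
Round up: n = 71.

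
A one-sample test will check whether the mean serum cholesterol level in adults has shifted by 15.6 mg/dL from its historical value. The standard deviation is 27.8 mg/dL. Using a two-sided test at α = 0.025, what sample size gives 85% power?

For a one-sample z-test, n = ((z_{α/2} + z_β)·σ/δ)².
z_{α/2} = 2.241 (two-sided α = 0.025); z_β = 1.036 (power 85% → β = 0.15).
n = (3.277 × 27.8 / 15.6)² = 34.10
Round up: n = 35.

35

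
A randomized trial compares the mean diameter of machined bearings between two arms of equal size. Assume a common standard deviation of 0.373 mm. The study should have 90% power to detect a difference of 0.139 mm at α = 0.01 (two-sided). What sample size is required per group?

215 per group

For two equal groups, n per group = 2·((z_{α/2} + z_β)·σ/δ)².
z_{α/2} = 2.576; z_β = 1.282 (power 90%).
n = 2 × (3.858 × 0.373 / 0.139)² = 2 × 107.18 = 214.36
Round up: n = 215 per group.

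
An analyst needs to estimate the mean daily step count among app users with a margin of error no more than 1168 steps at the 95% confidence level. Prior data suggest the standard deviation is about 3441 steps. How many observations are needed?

34

For a mean, the margin of error is E = z·σ/√n, so n = (zσ/E)².
At 95% confidence, z = 1.960.
n = (1.960 × 3441 / 1168)² = 33.34
Round up: n = 34.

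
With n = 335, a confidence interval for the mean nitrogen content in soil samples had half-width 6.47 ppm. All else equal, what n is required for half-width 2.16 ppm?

n = 3006

Margin of error scales as 1/√n, so n₂ = n₁·(E₁/E₂)².
n₂ = 335 × (6.47/2.16)² = 335 × 8.972 = 3005.62
Round up: n₂ = 3006.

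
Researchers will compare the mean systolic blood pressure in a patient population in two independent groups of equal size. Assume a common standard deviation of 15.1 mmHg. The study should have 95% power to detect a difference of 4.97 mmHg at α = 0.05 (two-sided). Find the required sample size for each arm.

For two equal groups, n per group = 2·((z_{α/2} + z_β)·σ/δ)².
z_{α/2} = 1.960; z_β = 1.645 (power 95%).
n = 2 × (3.605 × 15.1 / 4.97)² = 2 × 119.96 = 239.92
Round up: n = 240 per group.

240 per group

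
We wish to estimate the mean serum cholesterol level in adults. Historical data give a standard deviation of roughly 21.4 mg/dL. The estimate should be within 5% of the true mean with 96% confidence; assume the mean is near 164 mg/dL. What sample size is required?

For a mean, the margin of error is E = z·σ/√n, so n = (zσ/E)².
At 96% confidence, z = 2.054.
E = 5% of 164 = 8.2 mg/dL.
n = (2.054 × 21.4 / 8.2)² = 28.73
Round up: n = 29.

n = 29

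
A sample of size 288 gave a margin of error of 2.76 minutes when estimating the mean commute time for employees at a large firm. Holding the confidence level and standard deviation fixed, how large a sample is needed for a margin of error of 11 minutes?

19

Margin of error scales as 1/√n, so n₂ = n₁·(E₁/E₂)².
n₂ = 288 × (2.76/11)² = 288 × 0.06296 = 18.13
Round up: n₂ = 19.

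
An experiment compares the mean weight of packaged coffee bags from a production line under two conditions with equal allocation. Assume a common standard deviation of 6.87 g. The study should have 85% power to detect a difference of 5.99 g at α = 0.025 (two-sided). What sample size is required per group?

For two equal groups, n per group = 2·((z_{α/2} + z_β)·σ/δ)².
z_{α/2} = 2.241; z_β = 1.036 (power 85%).
n = 2 × (3.277 × 6.87 / 5.99)² = 2 × 14.13 = 28.26
Round up: n = 29 per group.

29 per group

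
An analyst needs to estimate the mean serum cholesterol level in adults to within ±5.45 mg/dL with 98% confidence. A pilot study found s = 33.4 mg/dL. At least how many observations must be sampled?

For a mean, the margin of error is E = z·σ/√n, so n = (zσ/E)².
At 98% confidence, z = 2.326.
n = (2.326 × 33.4 / 5.45)² = 203.20
Round up: n = 204.

204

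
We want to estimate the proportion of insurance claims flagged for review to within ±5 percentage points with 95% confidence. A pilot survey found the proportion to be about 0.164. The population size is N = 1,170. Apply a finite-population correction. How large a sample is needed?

179

For a proportion with margin E = 0.05 at 95% confidence, z = 1.960.
n = p̂(1−p̂)(z/E)² = 0.164 × 0.836 × (1.960/0.05)² = 210.68 — call this n₀.
Finite-population correction with N = 1,170: n = n₀ / (1 + (n₀−1)/N) = 210.68 / 1.179 = 178.69
Round up: n = 179.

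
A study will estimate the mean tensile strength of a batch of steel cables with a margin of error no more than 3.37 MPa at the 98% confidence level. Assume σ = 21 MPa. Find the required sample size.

n = 211

For a mean, the margin of error is E = z·σ/√n, so n = (zσ/E)².
At 98% confidence, z = 2.326.
n = (2.326 × 21 / 3.37)² = 210.09
Round up: n = 211.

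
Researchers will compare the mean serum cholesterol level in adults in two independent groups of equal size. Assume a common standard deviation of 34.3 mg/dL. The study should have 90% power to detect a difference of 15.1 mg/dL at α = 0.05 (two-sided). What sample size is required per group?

109 per group

For two equal groups, n per group = 2·((z_{α/2} + z_β)·σ/δ)².
z_{α/2} = 1.960; z_β = 1.282 (power 90%).
n = 2 × (3.242 × 34.3 / 15.1)² = 2 × 54.23 = 108.46
Round up: n = 109 per group.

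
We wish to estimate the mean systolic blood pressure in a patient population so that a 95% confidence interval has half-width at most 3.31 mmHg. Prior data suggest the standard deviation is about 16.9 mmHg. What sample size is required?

n = 101

For a mean, the margin of error is E = z·σ/√n, so n = (zσ/E)².
At 95% confidence, z = 1.960.
n = (1.960 × 16.9 / 3.31)² = 100.15
Round up: n = 101.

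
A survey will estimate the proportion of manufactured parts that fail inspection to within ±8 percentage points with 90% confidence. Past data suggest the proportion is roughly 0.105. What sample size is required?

For a proportion with margin E = 0.08 at 90% confidence, z = 1.645.
n = p̂(1−p̂)(z/E)² = 0.105 × 0.895 × (1.645/0.08)² = 39.73
Round up: n = 40.

40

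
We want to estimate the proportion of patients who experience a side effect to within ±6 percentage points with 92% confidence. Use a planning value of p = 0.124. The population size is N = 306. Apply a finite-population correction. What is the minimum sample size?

72

For a proportion with margin E = 0.06 at 92% confidence, z = 1.751.
n = p̂(1−p̂)(z/E)² = 0.124 × 0.876 × (1.751/0.06)² = 92.51 — call this n₀.
Finite-population correction with N = 306: n = n₀ / (1 + (n₀−1)/N) = 92.51 / 1.299 = 71.22
Round up: n = 72.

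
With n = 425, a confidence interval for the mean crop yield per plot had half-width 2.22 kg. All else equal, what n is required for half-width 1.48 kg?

957

Margin of error scales as 1/√n, so n₂ = n₁·(E₁/E₂)².
n₂ = 425 × (2.22/1.48)² = 425 × 2.25 = 956.25
Round up: n₂ = 957.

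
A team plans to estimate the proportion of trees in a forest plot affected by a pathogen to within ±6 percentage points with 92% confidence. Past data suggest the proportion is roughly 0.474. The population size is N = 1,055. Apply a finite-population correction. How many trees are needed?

n = 177

For a proportion with margin E = 0.06 at 92% confidence, z = 1.751.
n = p̂(1−p̂)(z/E)² = 0.474 × 0.526 × (1.751/0.06)² = 212.34 — call this n₀.
Finite-population correction with N = 1,055: n = n₀ / (1 + (n₀−1)/N) = 212.34 / 1.2 = 176.95
Round up: n = 177.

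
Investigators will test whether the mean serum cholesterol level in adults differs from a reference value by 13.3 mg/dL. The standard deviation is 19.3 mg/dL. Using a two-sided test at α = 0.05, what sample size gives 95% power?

For a one-sample z-test, n = ((z_{α/2} + z_β)·σ/δ)².
z_{α/2} = 1.960 (two-sided α = 0.05); z_β = 1.645 (power 95% → β = 0.05).
n = (3.605 × 19.3 / 13.3)² = 27.37
Round up: n = 28.

28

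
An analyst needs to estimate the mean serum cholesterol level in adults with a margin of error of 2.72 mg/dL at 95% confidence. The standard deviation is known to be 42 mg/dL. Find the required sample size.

916

For a mean, the margin of error is E = z·σ/√n, so n = (zσ/E)².
At 95% confidence, z = 1.960.
n = (1.960 × 42 / 2.72)² = 915.95
Round up: n = 916.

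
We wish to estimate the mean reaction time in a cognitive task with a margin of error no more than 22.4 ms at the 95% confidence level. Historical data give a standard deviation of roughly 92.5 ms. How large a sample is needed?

For a mean, the margin of error is E = z·σ/√n, so n = (zσ/E)².
At 95% confidence, z = 1.960.
n = (1.960 × 92.5 / 22.4)² = 65.51
Round up: n = 66.

66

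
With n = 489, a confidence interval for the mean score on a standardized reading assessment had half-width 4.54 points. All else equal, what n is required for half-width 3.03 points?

Margin of error scales as 1/√n, so n₂ = n₁·(E₁/E₂)².
n₂ = 489 × (4.54/3.03)² = 489 × 2.245 = 1097.81
Round up: n₂ = 1098.

1098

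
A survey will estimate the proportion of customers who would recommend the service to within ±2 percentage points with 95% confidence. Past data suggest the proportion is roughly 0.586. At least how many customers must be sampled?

For a proportion with margin E = 0.02 at 95% confidence, z = 1.960.
n = p̂(1−p̂)(z/E)² = 0.586 × 0.414 × (1.960/0.02)² = 2329.97
Round up: n = 2330.

2330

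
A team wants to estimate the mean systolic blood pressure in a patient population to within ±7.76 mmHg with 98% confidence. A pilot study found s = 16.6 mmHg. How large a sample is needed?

25

For a mean, the margin of error is E = z·σ/√n, so n = (zσ/E)².
At 98% confidence, z = 2.326.
n = (2.326 × 16.6 / 7.76)² = 24.76
Round up: n = 25.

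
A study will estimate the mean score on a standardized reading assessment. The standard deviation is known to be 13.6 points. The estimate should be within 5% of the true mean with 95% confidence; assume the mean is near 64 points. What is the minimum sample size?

For a mean, the margin of error is E = z·σ/√n, so n = (zσ/E)².
At 95% confidence, z = 1.960.
E = 5% of 64 = 3.2 points.
n = (1.960 × 13.6 / 3.2)² = 69.39
Round up: n = 70.

70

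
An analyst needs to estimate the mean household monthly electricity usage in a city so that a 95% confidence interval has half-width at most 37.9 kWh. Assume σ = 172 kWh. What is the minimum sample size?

For a mean, the margin of error is E = z·σ/√n, so n = (zσ/E)².
At 95% confidence, z = 1.960.
n = (1.960 × 172 / 37.9)² = 79.12
Round up: n = 80.

80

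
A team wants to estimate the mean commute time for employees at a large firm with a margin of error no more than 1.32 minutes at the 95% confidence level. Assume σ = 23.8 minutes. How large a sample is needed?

For a mean, the margin of error is E = z·σ/√n, so n = (zσ/E)².
At 95% confidence, z = 1.960.
n = (1.960 × 23.8 / 1.32)² = 1248.87
Round up: n = 1249.

1249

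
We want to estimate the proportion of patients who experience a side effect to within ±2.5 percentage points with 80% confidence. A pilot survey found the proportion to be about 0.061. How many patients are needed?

151

For a proportion with margin E = 0.025 at 80% confidence, z = 1.282.
n = p̂(1−p̂)(z/E)² = 0.061 × 0.939 × (1.282/0.025)² = 150.62
Round up: n = 151.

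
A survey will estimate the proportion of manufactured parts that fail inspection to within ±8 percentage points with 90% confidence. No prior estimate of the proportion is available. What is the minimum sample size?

n = 106

For a proportion with margin E = 0.08 at 90% confidence, z = 1.645.
With no prior estimate, use p = 0.5, which maximizes p(1−p) at 0.25.
n = 0.25 × (z/E)² = 0.25 × (1.645/0.08)² = 105.70
Round up: n = 106.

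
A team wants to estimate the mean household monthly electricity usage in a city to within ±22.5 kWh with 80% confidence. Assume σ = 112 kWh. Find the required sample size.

For a mean, the margin of error is E = z·σ/√n, so n = (zσ/E)².
At 80% confidence, z = 1.282.
n = (1.282 × 112 / 22.5)² = 40.72
Round up: n = 41.

41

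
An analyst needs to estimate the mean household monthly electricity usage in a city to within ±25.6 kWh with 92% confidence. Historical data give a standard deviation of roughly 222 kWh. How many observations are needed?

For a mean, the margin of error is E = z·σ/√n, so n = (zσ/E)².
At 92% confidence, z = 1.751.
n = (1.751 × 222 / 25.6)² = 230.57
Round up: n = 231.

231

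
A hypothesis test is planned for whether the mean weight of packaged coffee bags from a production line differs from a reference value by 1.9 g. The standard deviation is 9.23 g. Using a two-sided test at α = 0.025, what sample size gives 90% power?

293

For a one-sample z-test, n = ((z_{α/2} + z_β)·σ/δ)².
z_{α/2} = 2.241 (two-sided α = 0.025); z_β = 1.282 (power 90% → β = 0.1).
n = (3.523 × 9.23 / 1.9)² = 292.90
Round up: n = 293.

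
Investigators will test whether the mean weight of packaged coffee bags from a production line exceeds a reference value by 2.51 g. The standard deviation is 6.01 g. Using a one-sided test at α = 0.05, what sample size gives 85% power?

For a one-sample z-test, n = ((z_α + z_β)·σ/δ)².
z_α = 1.645 (one-sided α = 0.05); z_β = 1.036 (power 85% → β = 0.15).
n = (2.681 × 6.01 / 2.51)² = 41.21
Round up: n = 42.

42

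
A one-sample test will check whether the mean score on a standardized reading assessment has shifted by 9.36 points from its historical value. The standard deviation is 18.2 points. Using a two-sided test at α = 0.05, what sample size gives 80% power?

For a one-sample z-test, n = ((z_{α/2} + z_β)·σ/δ)².
z_{α/2} = 1.960 (two-sided α = 0.05); z_β = 0.842 (power 80% → β = 0.2).
n = (2.802 × 18.2 / 9.36)² = 29.68
Round up: n = 30.

30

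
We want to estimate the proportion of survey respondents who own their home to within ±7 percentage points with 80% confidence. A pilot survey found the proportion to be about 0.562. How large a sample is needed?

For a proportion with margin E = 0.07 at 80% confidence, z = 1.282.
n = p̂(1−p̂)(z/E)² = 0.562 × 0.438 × (1.282/0.07)² = 82.56
Round up: n = 83.

83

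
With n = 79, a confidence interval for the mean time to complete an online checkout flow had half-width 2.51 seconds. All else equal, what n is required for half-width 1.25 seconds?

n = 319

Margin of error scales as 1/√n, so n₂ = n₁·(E₁/E₂)².
n₂ = 79 × (2.51/1.25)² = 79 × 4.032 = 318.53
Round up: n₂ = 319.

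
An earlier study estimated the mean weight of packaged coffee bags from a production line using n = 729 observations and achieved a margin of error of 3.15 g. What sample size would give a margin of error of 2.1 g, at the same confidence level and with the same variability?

Margin of error scales as 1/√n, so n₂ = n₁·(E₁/E₂)².
n₂ = 729 × (3.15/2.1)² = 729 × 2.25 = 1640.25
Round up: n₂ = 1641.

1641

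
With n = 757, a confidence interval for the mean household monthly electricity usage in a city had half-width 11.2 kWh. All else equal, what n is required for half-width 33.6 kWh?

Margin of error scales as 1/√n, so n₂ = n₁·(E₁/E₂)².
n₂ = 757 × (11.2/33.6)² = 757 × 0.1111 = 84.10
Round up: n₂ = 85.

85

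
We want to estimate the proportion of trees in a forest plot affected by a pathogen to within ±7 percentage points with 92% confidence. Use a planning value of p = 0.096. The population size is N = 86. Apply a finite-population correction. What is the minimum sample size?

34

For a proportion with margin E = 0.07 at 92% confidence, z = 1.751.
n = p̂(1−p̂)(z/E)² = 0.096 × 0.904 × (1.751/0.07)² = 54.30 — call this n₀.
Finite-population correction with N = 86: n = n₀ / (1 + (n₀−1)/N) = 54.30 / 1.62 = 33.52
Round up: n = 34.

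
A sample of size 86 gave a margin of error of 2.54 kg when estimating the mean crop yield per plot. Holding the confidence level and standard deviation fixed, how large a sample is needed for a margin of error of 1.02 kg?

534

Margin of error scales as 1/√n, so n₂ = n₁·(E₁/E₂)².
n₂ = 86 × (2.54/1.02)² = 86 × 6.201 = 533.29
Round up: n₂ = 534.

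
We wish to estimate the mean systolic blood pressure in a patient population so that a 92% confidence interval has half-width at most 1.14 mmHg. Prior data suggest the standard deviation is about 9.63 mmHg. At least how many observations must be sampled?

219

For a mean, the margin of error is E = z·σ/√n, so n = (zσ/E)².
At 92% confidence, z = 1.751.
n = (1.751 × 9.63 / 1.14)² = 218.78
Round up: n = 219.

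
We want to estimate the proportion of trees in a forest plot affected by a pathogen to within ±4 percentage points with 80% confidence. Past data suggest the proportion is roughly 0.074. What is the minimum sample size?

71

For a proportion with margin E = 0.04 at 80% confidence, z = 1.282.
n = p̂(1−p̂)(z/E)² = 0.074 × 0.926 × (1.282/0.04)² = 70.39
Round up: n = 71.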